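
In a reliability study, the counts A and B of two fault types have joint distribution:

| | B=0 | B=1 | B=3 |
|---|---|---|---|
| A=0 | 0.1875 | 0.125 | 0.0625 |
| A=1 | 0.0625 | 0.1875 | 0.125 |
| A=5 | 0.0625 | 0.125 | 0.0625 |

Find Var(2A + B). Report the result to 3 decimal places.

E[A] = 1.625,  E[B] = 1.1875,  E[AB] = 2.125
Var(A) = 6.625 − (1.625)² = 3.984375;  Var(B) = 2.6875 − (1.1875)² = 1.27734375
Cov(A,B) = 2.125 − (1.625)(1.1875) = 0.1953125
Var(2A + B) = (2)²·3.984375 + (1)²·1.27734375 + 2·(2)·(1)·0.1953125 = 17.99609375

17.996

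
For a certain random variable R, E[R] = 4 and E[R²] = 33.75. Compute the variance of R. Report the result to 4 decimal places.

17.7500

var(R) = 33.75 − (4)² = 17.75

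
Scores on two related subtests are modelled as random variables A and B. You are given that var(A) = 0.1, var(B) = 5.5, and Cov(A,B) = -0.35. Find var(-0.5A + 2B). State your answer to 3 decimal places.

var(-0.5A + 2B) = (-0.5)²·var(A) + (2)²·var(B) + 2·(-0.5)·(2)·Cov(A,B)
= 0.25·0.1 + 4·5.5 + -2·-0.35 = 22.725

22.725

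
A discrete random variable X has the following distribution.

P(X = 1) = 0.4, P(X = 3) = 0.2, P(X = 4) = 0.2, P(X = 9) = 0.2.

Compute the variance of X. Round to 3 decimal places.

8.640

E[X] = (1)(0.4) + (3)(0.2) + (4)(0.2) + (9)(0.2) = 3.6
E[X²] = (1)²(0.4) + (3)²(0.2) + (4)²(0.2) + (9)²(0.2) = 21.6
var(X) = E[X²] − (E[X])² = 21.6 − (3.6)² = 8.64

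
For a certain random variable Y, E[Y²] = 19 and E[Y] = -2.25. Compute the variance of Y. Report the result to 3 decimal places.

Var(Y) = 19 − (-2.25)² = 13.9375

13.938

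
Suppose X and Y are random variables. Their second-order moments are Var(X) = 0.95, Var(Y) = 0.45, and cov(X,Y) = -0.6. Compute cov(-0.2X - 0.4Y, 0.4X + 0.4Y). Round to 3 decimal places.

-0.004

cov(-0.2X - 0.4Y, 0.4X + 0.4Y) = (-0.2)(0.4)Var(X) + (-0.4)(0.4)Var(Y) + [(-0.2)(0.4) + (-0.4)(0.4)]cov(X,Y)
= -0.08·0.95 + -0.16·0.45 + -0.24·-0.6 = -0.004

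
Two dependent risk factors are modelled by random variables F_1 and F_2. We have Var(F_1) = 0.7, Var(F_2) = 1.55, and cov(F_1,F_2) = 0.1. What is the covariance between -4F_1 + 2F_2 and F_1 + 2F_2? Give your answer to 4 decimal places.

2.8000

cov(-4F_1 + 2F_2, F_1 + 2F_2) = (-4)(1)Var(F_1) + (2)(2)Var(F_2) + [(-4)(2) + (2)(1)]cov(F_1,F_2)
= -4·0.7 + 4·1.55 + -6·0.1 = 2.8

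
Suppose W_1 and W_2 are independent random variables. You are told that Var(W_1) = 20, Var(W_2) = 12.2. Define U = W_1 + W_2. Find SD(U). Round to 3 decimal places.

5.675

By independence, Var(U) = (1)²Var(W_1) + (1)²Var(W_2)
= (1)²·20 + (1)²·12.2 = 32.2
SD(U) = √32.2 ≈ 5.675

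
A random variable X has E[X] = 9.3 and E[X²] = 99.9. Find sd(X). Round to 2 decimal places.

V(X) = 99.9 − (9.3)² = 13.41
sd(X) = √13.41 ≈ 3.66

3.66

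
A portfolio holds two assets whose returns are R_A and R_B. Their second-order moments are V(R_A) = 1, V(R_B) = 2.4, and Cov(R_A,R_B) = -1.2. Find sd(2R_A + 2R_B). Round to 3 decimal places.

2.000

V(2R_A + 2R_B) = (2)²·V(R_A) + (2)²·V(R_B) + 2·(2)·(2)·Cov(R_A,R_B)
= 4·1 + 4·2.4 + 8·-1.2 = 4
sd(2R_A + 2R_B) = √4 ≈ 2.000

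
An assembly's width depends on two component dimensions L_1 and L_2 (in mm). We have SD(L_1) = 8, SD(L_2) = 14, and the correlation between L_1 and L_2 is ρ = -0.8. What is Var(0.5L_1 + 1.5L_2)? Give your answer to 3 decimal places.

322.600

Var(L_1) = (8)² = 64;  Var(L_2) = (14)² = 196
Cov(L_1,L_2) = ρ·SD(L_1)·SD(L_2) = -0.8·8·14 = -89.6
Var(0.5L_1 + 1.5L_2) = (0.5)²·Var(L_1) + (1.5)²·Var(L_2) + 2·(0.5)·(1.5)·Cov(L_1,L_2)
= 0.25·64 + 2.25·196 + 1.5·-89.6 = 322.6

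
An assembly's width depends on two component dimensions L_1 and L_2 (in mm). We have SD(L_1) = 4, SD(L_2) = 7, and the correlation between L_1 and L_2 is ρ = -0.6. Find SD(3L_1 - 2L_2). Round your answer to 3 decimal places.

Var(L_1) = (4)² = 16;  Var(L_2) = (7)² = 49
cov(L_1,L_2) = ρ·SD(L_1)·SD(L_2) = -0.6·4·7 = -16.8
Var(3L_1 - 2L_2) = (3)²·Var(L_1) + (-2)²·Var(L_2) + 2·(3)·(-2)·cov(L_1,L_2)
= 9·16 + 4·49 + -12·-16.8 = 541.6
SD(3L_1 - 2L_2) = √541.6 ≈ 23.272

23.272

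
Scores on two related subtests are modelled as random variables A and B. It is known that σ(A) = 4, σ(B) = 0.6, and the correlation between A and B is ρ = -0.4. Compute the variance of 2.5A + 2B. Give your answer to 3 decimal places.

91.840

Var(A) = (4)² = 16;  Var(B) = (0.6)² = 0.36
cov(A,B) = ρ·σ(A)·σ(B) = -0.4·4·0.6 = -0.96
Var(2.5A + 2B) = (2.5)²·Var(A) + (2)²·Var(B) + 2·(2.5)·(2)·cov(A,B)
= 6.25·16 + 4·0.36 + 10·-0.96 = 91.84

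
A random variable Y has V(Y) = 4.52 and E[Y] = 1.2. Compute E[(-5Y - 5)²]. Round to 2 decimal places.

234.00

E[-5Y - 5] = -5·1.2 − 5 = -11
V(-5Y - 5) = (-5)²·4.52 = 113
E[(-5Y - 5)²] = V((-5Y - 5)) + (E[(-5Y - 5)])² = 113 + (-11)² = 234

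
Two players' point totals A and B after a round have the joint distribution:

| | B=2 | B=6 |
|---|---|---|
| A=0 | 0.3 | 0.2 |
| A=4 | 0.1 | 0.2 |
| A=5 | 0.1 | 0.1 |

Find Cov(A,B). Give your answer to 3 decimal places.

E[A] = 2.2,  E[B] = 4
E[AB] = 9.6
Cov(A,B) = E[AB] − E[A]E[B] = 9.6 − (2.2)(4) = 0.8

0.800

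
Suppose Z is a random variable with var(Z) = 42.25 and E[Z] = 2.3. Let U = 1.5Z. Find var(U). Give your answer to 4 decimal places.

95.0625

var(1.5Z) = (1.5)²·var(Z) = 2.25·42.25 = 95.0625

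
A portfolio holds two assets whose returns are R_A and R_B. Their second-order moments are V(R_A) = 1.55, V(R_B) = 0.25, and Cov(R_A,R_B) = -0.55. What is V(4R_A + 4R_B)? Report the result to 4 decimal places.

11.2000

V(4R_A + 4R_B) = (4)²·V(R_A) + (4)²·V(R_B) + 2·(4)·(4)·Cov(R_A,R_B)
= 16·1.55 + 16·0.25 + 32·-0.55 = 11.2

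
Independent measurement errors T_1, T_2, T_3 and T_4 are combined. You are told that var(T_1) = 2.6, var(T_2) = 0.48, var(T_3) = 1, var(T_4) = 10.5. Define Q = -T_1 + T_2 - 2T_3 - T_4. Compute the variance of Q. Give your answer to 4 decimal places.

By independence, var(Q) = (-1)²var(T_1) + (1)²var(T_2) + (-2)²var(T_3) + (-1)²var(T_4)
= (-1)²·2.6 + (1)²·0.48 + (-2)²·1 + (-1)²·10.5 = 17.58

17.5800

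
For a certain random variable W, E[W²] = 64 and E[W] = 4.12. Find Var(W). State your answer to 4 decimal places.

Var(W) = 64 − (4.12)² = 47.0256

47.0256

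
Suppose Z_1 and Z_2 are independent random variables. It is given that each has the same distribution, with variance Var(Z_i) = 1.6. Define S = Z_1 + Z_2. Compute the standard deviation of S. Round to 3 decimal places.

1.789

By independence, Var(S) = (1)²Var(Z_1) + (1)²Var(Z_2)
= (1)²·1.6 + (1)²·1.6 = 3.2
SD(S) = √3.2 ≈ 1.789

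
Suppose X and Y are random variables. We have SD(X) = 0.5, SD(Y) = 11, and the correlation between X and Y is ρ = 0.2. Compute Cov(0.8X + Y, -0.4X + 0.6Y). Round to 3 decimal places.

Var(X) = (0.5)² = 0.25;  Var(Y) = (11)² = 121
Cov(X,Y) = ρ·SD(X)·SD(Y) = 0.2·0.5·11 = 1.1
Cov(0.8X + Y, -0.4X + 0.6Y) = (0.8)(-0.4)Var(X) + (1)(0.6)Var(Y) + [(0.8)(0.6) + (1)(-0.4)]Cov(X,Y)
= -0.32·0.25 + 0.6·121 + 0.08·1.1 = 72.608

72.608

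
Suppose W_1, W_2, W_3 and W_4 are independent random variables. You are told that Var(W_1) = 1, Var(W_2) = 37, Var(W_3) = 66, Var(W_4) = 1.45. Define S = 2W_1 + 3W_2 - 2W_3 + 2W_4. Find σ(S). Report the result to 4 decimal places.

By independence, Var(S) = (2)²Var(W_1) + (3)²Var(W_2) + (-2)²Var(W_3) + (2)²Var(W_4)
= (2)²·1 + (3)²·37 + (-2)²·66 + (2)²·1.45 = 606.8
σ(S) = √606.8 ≈ 24.6333

24.6333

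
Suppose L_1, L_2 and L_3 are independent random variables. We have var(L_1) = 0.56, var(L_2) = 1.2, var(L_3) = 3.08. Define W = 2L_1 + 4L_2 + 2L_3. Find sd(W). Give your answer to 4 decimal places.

5.8103

By independence, var(W) = (2)²var(L_1) + (4)²var(L_2) + (2)²var(L_3)
= (2)²·0.56 + (4)²·1.2 + (2)²·3.08 = 33.76
sd(W) = √33.76 ≈ 5.8103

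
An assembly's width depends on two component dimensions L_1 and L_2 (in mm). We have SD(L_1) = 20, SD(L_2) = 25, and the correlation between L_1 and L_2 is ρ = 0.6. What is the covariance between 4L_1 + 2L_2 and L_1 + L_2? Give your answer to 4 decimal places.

4650.0000

Var(L_1) = (20)² = 400;  Var(L_2) = (25)² = 625
cov(L_1,L_2) = ρ·SD(L_1)·SD(L_2) = 0.6·20·25 = 300
cov(4L_1 + 2L_2, L_1 + L_2) = (4)(1)Var(L_1) + (2)(1)Var(L_2) + [(4)(1) + (2)(1)]cov(L_1,L_2)
= 4·400 + 2·625 + 6·300 = 4650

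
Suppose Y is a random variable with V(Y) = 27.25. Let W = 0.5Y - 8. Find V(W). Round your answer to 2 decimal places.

6.81

V(0.5Y - 8) = (0.5)²·V(Y) = 0.25·27.25 = 6.8125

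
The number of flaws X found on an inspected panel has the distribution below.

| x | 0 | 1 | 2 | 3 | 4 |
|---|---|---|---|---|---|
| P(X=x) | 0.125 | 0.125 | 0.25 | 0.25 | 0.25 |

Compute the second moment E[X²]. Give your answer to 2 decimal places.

7.38

E[X²] = (0)²(0.125) + (1)²(0.125) + (2)²(0.25) + (3)²(0.25) + (4)²(0.25) = 7.375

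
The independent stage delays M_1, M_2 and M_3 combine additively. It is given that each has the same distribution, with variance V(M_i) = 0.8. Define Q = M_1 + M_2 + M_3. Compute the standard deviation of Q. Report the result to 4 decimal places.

By independence, V(Q) = (1)²V(M_1) + (1)²V(M_2) + (1)²V(M_3)
= (1)²·0.8 + (1)²·0.8 + (1)²·0.8 = 2.4
SD(Q) = √2.4 ≈ 1.5492

1.5492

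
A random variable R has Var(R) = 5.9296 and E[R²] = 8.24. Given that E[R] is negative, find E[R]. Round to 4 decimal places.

(E[R])² = E[R²] − Var(R) = 8.24 − 5.9296 = 2.3104
E[R] = −√2.3104 = -1.52

-1.5200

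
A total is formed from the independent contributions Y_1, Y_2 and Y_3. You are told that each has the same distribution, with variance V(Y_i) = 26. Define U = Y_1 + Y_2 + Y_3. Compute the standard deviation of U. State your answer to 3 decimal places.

By independence, V(U) = (1)²V(Y_1) + (1)²V(Y_2) + (1)²V(Y_3)
= (1)²·26 + (1)²·26 + (1)²·26 = 78
sd(U) = √78 ≈ 8.832

8.832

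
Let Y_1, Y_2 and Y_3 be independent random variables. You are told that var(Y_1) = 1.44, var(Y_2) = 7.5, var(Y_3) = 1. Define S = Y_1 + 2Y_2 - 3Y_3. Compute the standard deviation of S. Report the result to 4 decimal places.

6.3592

By independence, var(S) = (1)²var(Y_1) + (2)²var(Y_2) + (-3)²var(Y_3)
= (1)²·1.44 + (2)²·7.5 + (-3)²·1 = 40.44
sd(S) = √40.44 ≈ 6.3592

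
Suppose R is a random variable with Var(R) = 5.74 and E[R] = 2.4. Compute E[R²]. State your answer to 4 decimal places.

11.5000

E[R²] = Var(R) + (E[R])² = 5.74 + (2.4)² = 11.5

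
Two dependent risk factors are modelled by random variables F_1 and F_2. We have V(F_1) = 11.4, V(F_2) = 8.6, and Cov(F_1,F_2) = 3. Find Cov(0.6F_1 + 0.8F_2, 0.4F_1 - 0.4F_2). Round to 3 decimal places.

Cov(0.6F_1 + 0.8F_2, 0.4F_1 - 0.4F_2) = (0.6)(0.4)V(F_1) + (0.8)(-0.4)V(F_2) + [(0.6)(-0.4) + (0.8)(0.4)]Cov(F_1,F_2)
= 0.24·11.4 + -0.32·8.6 + 0.08·3 = 0.224

0.224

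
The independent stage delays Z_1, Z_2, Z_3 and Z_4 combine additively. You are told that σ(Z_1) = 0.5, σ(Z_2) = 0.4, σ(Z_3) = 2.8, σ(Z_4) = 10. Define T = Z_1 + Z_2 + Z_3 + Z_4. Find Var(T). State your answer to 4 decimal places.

108.2500

Var(Z_1) = 0.25, Var(Z_2) = 0.16, Var(Z_3) = 7.84, Var(Z_4) = 100
By independence, Var(T) = (1)²Var(Z_1) + (1)²Var(Z_2) + (1)²Var(Z_3) + (1)²Var(Z_4)
= (1)²·0.25 + (1)²·0.16 + (1)²·7.84 + (1)²·100 = 108.25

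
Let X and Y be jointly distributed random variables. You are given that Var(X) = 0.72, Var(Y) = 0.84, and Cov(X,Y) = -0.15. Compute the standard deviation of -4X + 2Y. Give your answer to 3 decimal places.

4.157

Var(-4X + 2Y) = (-4)²·Var(X) + (2)²·Var(Y) + 2·(-4)·(2)·Cov(X,Y)
= 16·0.72 + 4·0.84 + -16·-0.15 = 17.28
sd(-4X + 2Y) = √17.28 ≈ 4.157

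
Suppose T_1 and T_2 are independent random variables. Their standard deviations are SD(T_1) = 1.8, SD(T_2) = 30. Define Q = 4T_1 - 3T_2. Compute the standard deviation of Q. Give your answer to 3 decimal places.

90.288

var(T_1) = 3.24, var(T_2) = 900
By independence, var(Q) = (4)²var(T_1) + (-3)²var(T_2)
= (4)²·3.24 + (-3)²·900 = 8151.84
SD(Q) = √8151.84 ≈ 90.288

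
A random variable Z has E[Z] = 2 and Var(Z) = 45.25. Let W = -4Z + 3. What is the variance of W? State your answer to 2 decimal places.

Var(-4Z + 3) = (-4)²·Var(Z) = 16·45.25 = 724

724.00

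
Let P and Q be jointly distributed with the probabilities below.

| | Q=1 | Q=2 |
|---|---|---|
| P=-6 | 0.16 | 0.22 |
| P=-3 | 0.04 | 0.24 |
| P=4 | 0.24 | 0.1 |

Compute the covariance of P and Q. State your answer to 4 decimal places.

E[P] = -1.76,  E[Q] = 1.56
E[PQ] = -3.4
cov(P,Q) = E[PQ] − E[P]E[Q] = -3.4 − (-1.76)(1.56) = -0.6544

-0.6544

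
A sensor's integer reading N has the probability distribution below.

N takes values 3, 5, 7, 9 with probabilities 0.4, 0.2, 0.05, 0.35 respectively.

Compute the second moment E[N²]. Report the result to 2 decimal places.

39.40

E[N²] = (3)²(0.4) + (5)²(0.2) + (7)²(0.05) + (9)²(0.35) = 39.4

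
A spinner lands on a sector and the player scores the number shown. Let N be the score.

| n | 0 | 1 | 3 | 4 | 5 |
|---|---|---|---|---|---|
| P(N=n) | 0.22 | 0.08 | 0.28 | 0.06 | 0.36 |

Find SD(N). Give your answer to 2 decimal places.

E[N] = (0)(0.22) + (1)(0.08) + (3)(0.28) + (4)(0.06) + (5)(0.36) = 2.96
E[N²] = (0)²(0.22) + (1)²(0.08) + (3)²(0.28) + (4)²(0.06) + (5)²(0.36) = 12.56
V(N) = E[N²] − (E[N])² = 12.56 − (2.96)² = 3.7984
SD(N) = √3.7984 ≈ 1.95

1.95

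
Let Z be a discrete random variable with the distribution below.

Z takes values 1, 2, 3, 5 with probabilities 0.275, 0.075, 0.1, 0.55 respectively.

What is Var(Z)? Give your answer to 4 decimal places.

3.1494

E[Z] = (1)(0.275) + (2)(0.075) + (3)(0.1) + (5)(0.55) = 3.475
E[Z²] = (1)²(0.275) + (2)²(0.075) + (3)²(0.1) + (5)²(0.55) = 15.225
Var(Z) = E[Z²] − (E[Z])² = 15.225 − (3.475)² = 3.149375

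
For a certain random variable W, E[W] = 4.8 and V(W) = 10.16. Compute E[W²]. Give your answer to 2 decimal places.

E[W²] = V(W) + (E[W])² = 10.16 + (4.8)² = 33.2

33.20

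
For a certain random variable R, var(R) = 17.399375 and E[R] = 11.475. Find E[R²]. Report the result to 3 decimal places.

E[R²] = var(R) + (E[R])² = 17.399375 + (11.475)² = 149.075

149.075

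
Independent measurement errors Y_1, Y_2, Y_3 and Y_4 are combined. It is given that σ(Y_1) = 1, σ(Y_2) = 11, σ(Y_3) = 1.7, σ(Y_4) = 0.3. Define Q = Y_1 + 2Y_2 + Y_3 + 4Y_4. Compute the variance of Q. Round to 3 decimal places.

489.330

var(Y_1) = 1, var(Y_2) = 121, var(Y_3) = 2.89, var(Y_4) = 0.09
By independence, var(Q) = (1)²var(Y_1) + (2)²var(Y_2) + (1)²var(Y_3) + (4)²var(Y_4)
= (1)²·1 + (2)²·121 + (1)²·2.89 + (4)²·0.09 = 489.33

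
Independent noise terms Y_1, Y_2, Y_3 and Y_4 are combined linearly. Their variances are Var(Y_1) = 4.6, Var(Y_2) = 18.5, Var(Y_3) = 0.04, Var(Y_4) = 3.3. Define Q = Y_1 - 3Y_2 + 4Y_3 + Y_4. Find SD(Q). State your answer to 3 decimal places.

13.230

By independence, Var(Q) = (1)²Var(Y_1) + (-3)²Var(Y_2) + (4)²Var(Y_3) + (1)²Var(Y_4)
= (1)²·4.6 + (-3)²·18.5 + (4)²·0.04 + (1)²·3.3 = 175.04
SD(Q) = √175.04 ≈ 13.230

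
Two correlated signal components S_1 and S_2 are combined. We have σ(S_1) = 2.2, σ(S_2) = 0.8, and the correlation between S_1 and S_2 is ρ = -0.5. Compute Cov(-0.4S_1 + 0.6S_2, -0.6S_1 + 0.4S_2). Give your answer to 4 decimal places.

Var(S_1) = (2.2)² = 4.84;  Var(S_2) = (0.8)² = 0.64
Cov(S_1,S_2) = ρ·σ(S_1)·σ(S_2) = -0.5·2.2·0.8 = -0.88
Cov(-0.4S_1 + 0.6S_2, -0.6S_1 + 0.4S_2) = (-0.4)(-0.6)Var(S_1) + (0.6)(0.4)Var(S_2) + [(-0.4)(0.4) + (0.6)(-0.6)]Cov(S_1,S_2)
= 0.24·4.84 + 0.24·0.64 + -0.52·-0.88 = 1.7728

1.7728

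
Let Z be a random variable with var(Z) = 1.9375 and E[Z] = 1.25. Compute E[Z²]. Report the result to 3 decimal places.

E[Z²] = var(Z) + (E[Z])² = 1.9375 + (1.25)² = 3.5

3.500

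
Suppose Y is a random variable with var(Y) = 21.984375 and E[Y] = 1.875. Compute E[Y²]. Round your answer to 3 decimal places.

25.500

E[Y²] = var(Y) + (E[Y])² = 21.984375 + (1.875)² = 25.5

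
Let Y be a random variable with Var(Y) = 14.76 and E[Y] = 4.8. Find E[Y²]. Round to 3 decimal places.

37.800

E[Y²] = Var(Y) + (E[Y])² = 14.76 + (4.8)² = 37.8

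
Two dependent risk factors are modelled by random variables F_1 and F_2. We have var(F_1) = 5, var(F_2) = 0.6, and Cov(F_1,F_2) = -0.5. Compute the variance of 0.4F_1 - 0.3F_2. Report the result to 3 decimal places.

var(0.4F_1 - 0.3F_2) = (0.4)²·var(F_1) + (-0.3)²·var(F_2) + 2·(0.4)·(-0.3)·Cov(F_1,F_2)
= 0.16·5 + 0.09·0.6 + -0.24·-0.5 = 0.974

0.974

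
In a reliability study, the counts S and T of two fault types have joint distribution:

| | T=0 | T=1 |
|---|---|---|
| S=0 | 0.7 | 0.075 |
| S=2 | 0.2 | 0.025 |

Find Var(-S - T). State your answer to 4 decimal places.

E[S] = 0.45,  E[T] = 0.1,  E[ST] = 0.05
Var(S) = 0.9 − (0.45)² = 0.6975;  Var(T) = 0.1 − (0.1)² = 0.09
Cov(S,T) = 0.05 − (0.45)(0.1) = 0.005
Var(-S - T) = (-1)²·0.6975 + (-1)²·0.09 + 2·(-1)·(-1)·0.005 = 0.7975

0.7975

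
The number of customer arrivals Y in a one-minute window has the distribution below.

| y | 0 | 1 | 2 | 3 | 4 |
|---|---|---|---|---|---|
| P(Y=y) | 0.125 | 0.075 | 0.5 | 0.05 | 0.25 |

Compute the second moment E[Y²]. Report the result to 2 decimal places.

6.53

E[Y²] = (0)²(0.125) + (1)²(0.075) + (2)²(0.5) + (3)²(0.05) + (4)²(0.25) = 6.525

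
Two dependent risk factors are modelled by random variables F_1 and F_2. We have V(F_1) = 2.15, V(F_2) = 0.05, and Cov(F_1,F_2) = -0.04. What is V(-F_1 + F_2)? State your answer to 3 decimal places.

2.280

V(-F_1 + F_2) = (-1)²·V(F_1) + (1)²·V(F_2) + 2·(-1)·(1)·Cov(F_1,F_2)
= 1·2.15 + 1·0.05 + -2·-0.04 = 2.28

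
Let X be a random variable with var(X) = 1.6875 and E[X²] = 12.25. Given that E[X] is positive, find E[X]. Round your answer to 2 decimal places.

(E[X])² = E[X²] − var(X) = 12.25 − 1.6875 = 10.5625
E[X] = √10.5625 = 3.25

3.25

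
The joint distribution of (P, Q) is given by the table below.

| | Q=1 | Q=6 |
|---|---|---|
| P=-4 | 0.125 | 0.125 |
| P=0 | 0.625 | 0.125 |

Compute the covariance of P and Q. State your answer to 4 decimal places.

E[P] = -1,  E[Q] = 2.25
E[PQ] = -3.5
Cov(P,Q) = E[PQ] − E[P]E[Q] = -3.5 − (-1)(2.25) = -1.25

-1.2500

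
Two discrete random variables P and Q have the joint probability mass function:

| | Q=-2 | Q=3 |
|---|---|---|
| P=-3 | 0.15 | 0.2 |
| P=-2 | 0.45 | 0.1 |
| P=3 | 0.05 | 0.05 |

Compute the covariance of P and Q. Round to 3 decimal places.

E[P] = -1.85,  E[Q] = -0.25
E[PQ] = 0.45
Cov(P,Q) = E[PQ] − E[P]E[Q] = 0.45 − (-1.85)(-0.25) = -0.0125

-0.013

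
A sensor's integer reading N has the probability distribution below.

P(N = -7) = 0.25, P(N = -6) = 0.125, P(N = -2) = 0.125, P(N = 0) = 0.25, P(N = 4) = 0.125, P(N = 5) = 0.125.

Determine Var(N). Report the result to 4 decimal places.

E[N] = (-7)(0.25) + (-6)(0.125) + (-2)(0.125) + (0)(0.25) + (4)(0.125) + (5)(0.125) = -1.625
E[N²] = (-7)²(0.25) + (-6)²(0.125) + (-2)²(0.125) + (0)²(0.25) + (4)²(0.125) + (5)²(0.125) = 22.375
Var(N) = E[N²] − (E[N])² = 22.375 − (-1.625)² = 19.734375

19.7344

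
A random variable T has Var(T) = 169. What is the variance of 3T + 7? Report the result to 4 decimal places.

1521.0000

Var(3T + 7) = (3)²·Var(T) = 9·169 = 1521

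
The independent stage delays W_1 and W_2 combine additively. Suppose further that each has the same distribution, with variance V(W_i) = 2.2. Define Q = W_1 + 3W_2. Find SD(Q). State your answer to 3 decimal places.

By independence, V(Q) = (1)²V(W_1) + (3)²V(W_2)
= (1)²·2.2 + (3)²·2.2 = 22
SD(Q) = √22 ≈ 4.690

4.690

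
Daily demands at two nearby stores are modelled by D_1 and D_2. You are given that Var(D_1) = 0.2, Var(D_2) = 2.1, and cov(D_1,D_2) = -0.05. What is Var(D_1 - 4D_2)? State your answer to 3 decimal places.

34.200

Var(D_1 - 4D_2) = (1)²·Var(D_1) + (-4)²·Var(D_2) + 2·(1)·(-4)·cov(D_1,D_2)
= 1·0.2 + 16·2.1 + -8·-0.05 = 34.2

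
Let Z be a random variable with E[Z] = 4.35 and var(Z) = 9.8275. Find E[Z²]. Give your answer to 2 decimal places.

28.75

E[Z²] = var(Z) + (E[Z])² = 9.8275 + (4.35)² = 28.75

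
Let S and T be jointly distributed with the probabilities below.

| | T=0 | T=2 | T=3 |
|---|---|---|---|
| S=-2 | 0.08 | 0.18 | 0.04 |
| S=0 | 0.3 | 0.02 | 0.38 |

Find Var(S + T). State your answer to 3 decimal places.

2.736

E[S] = -0.6,  E[T] = 1.66,  E[ST] = -0.96
Var(S) = 1.2 − (-0.6)² = 0.84;  Var(T) = 4.58 − (1.66)² = 1.8244
Cov(S,T) = -0.96 − (-0.6)(1.66) = 0.036
Var(S + T) = (1)²·0.84 + (1)²·1.8244 + 2·(1)·(1)·0.036 = 2.7364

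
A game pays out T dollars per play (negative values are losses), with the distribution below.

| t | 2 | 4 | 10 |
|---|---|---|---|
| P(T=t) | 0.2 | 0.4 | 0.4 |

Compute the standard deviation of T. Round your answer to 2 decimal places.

3.35

E[T] = (2)(0.2) + (4)(0.4) + (10)(0.4) = 6
E[T²] = (2)²(0.2) + (4)²(0.4) + (10)²(0.4) = 47.2
V(T) = E[T²] − (E[T])² = 47.2 − (6)² = 11.2
sd(T) = √11.2 ≈ 3.35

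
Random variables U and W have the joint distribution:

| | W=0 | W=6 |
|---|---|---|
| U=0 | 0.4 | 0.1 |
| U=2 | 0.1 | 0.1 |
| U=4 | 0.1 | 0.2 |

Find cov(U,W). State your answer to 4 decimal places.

E[U] = 1.6,  E[W] = 2.4
E[UW] = 6
cov(U,W) = E[UW] − E[U]E[W] = 6 − (1.6)(2.4) = 2.16

2.1600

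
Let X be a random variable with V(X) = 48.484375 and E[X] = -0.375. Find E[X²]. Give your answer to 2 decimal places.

48.63

E[X²] = V(X) + (E[X])² = 48.484375 + (-0.375)² = 48.625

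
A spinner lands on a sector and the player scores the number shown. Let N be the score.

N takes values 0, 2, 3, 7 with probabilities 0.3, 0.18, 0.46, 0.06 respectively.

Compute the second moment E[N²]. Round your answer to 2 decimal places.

7.80

E[N²] = (0)²(0.3) + (2)²(0.18) + (3)²(0.46) + (7)²(0.06) = 7.8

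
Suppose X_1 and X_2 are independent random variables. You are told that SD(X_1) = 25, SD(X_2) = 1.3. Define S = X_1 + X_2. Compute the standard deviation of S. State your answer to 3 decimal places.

Var(X_1) = 625, Var(X_2) = 1.69
By independence, Var(S) = (1)²Var(X_1) + (1)²Var(X_2)
= (1)²·625 + (1)²·1.69 = 626.69
SD(S) = √626.69 ≈ 25.034

25.034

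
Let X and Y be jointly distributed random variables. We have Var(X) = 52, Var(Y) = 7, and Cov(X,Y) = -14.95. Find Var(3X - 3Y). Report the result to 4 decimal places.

800.1000

Var(3X - 3Y) = (3)²·Var(X) + (-3)²·Var(Y) + 2·(3)·(-3)·Cov(X,Y)
= 9·52 + 9·7 + -18·-14.95 = 800.1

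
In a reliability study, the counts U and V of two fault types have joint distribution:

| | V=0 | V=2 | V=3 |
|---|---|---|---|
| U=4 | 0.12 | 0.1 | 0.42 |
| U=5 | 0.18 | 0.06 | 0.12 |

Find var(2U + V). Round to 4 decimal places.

1.7844

E[U] = 4.36,  E[V] = 1.94,  E[UV] = 8.24
var(U) = 19.24 − (4.36)² = 0.2304;  var(V) = 5.5 − (1.94)² = 1.7364
Cov(U,V) = 8.24 − (4.36)(1.94) = -0.2184
var(2U + V) = (2)²·0.2304 + (1)²·1.7364 + 2·(2)·(1)·-0.2184 = 1.7844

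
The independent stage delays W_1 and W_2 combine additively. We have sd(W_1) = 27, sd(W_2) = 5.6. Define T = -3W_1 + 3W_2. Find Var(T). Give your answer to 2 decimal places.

Var(W_1) = 729, Var(W_2) = 31.36
By independence, Var(T) = (-3)²Var(W_1) + (3)²Var(W_2)
= (-3)²·729 + (3)²·31.36 = 6843.24

6843.24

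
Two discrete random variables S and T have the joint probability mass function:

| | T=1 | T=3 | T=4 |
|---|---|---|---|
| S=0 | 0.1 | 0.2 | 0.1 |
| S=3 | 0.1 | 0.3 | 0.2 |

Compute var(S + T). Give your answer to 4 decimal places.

3.6100

E[S] = 1.8,  E[T] = 2.9,  E[ST] = 5.4
var(S) = 5.4 − (1.8)² = 2.16;  var(T) = 9.5 − (2.9)² = 1.09
Cov(S,T) = 5.4 − (1.8)(2.9) = 0.18
var(S + T) = (1)²·2.16 + (1)²·1.09 + 2·(1)·(1)·0.18 = 3.61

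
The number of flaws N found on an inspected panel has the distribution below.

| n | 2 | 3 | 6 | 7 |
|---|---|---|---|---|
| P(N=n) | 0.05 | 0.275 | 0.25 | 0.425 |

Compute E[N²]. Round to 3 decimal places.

32.500

E[N²] = (2)²(0.05) + (3)²(0.275) + (6)²(0.25) + (7)²(0.425) = 32.5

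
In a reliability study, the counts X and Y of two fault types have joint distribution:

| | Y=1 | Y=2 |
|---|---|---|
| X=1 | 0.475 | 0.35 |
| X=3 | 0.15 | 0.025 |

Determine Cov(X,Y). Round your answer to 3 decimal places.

E[X] = 1.35,  E[Y] = 1.375
E[XY] = 1.775
Cov(X,Y) = E[XY] − E[X]E[Y] = 1.775 − (1.35)(1.375) = -0.08125

-0.081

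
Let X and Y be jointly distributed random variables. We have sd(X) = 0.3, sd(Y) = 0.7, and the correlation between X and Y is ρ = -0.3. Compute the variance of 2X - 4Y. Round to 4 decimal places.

9.2080

Var(X) = (0.3)² = 0.09;  Var(Y) = (0.7)² = 0.49
cov(X,Y) = ρ·sd(X)·sd(Y) = -0.3·0.3·0.7 = -0.063
Var(2X - 4Y) = (2)²·Var(X) + (-4)²·Var(Y) + 2·(2)·(-4)·cov(X,Y)
= 4·0.09 + 16·0.49 + -16·-0.063 = 9.208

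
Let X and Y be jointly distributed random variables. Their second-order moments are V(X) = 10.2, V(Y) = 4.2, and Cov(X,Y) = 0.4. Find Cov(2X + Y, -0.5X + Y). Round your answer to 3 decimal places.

-5.400

Cov(2X + Y, -0.5X + Y) = (2)(-0.5)V(X) + (1)(1)V(Y) + [(2)(1) + (1)(-0.5)]Cov(X,Y)
= -1·10.2 + 1·4.2 + 1.5·0.4 = -5.4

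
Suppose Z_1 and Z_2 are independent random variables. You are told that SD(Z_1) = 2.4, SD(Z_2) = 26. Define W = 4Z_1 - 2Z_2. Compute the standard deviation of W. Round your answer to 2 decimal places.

Var(Z_1) = 5.76, Var(Z_2) = 676
By independence, Var(W) = (4)²Var(Z_1) + (-2)²Var(Z_2)
= (4)²·5.76 + (-2)²·676 = 2796.16
SD(W) = √2796.16 ≈ 52.88

52.88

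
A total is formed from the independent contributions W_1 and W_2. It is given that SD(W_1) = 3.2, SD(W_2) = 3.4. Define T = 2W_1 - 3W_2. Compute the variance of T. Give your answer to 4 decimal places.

145.0000

var(W_1) = 10.24, var(W_2) = 11.56
By independence, var(T) = (2)²var(W_1) + (-3)²var(W_2)
= (2)²·10.24 + (-3)²·11.56 = 145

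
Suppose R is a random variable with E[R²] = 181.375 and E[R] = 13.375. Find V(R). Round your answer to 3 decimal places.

V(R) = 181.375 − (13.375)² = 2.484375

2.484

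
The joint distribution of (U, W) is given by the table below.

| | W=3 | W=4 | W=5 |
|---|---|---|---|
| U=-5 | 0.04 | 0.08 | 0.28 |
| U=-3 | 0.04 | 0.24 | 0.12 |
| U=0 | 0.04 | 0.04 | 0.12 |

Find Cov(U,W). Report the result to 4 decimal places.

-0.1600

E[U] = -3.2,  E[W] = 4.4
E[UW] = -14.24
Cov(U,W) = E[UW] − E[U]E[W] = -14.24 − (-3.2)(4.4) = -0.16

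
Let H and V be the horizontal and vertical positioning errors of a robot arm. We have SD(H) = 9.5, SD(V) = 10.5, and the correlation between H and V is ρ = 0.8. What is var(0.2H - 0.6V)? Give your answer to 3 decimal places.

24.148

var(H) = (9.5)² = 90.25;  var(V) = (10.5)² = 110.25
Cov(H,V) = ρ·SD(H)·SD(V) = 0.8·9.5·10.5 = 79.8
var(0.2H - 0.6V) = (0.2)²·var(H) + (-0.6)²·var(V) + 2·(0.2)·(-0.6)·Cov(H,V)
= 0.04·90.25 + 0.36·110.25 + -0.24·79.8 = 24.148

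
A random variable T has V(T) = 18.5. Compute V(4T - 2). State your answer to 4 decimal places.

296.0000

V(4T - 2) = (4)²·V(T) = 16·18.5 = 296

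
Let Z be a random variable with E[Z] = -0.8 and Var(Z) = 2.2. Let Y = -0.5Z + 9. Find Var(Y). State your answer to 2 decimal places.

Var(-0.5Z + 9) = (-0.5)²·Var(Z) = 0.25·2.2 = 0.55

0.55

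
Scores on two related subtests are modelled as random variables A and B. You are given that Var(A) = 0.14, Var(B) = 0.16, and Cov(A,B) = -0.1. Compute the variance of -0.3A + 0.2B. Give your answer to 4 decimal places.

0.0310

Var(-0.3A + 0.2B) = (-0.3)²·Var(A) + (0.2)²·Var(B) + 2·(-0.3)·(0.2)·Cov(A,B)
= 0.09·0.14 + 0.04·0.16 + -0.12·-0.1 = 0.031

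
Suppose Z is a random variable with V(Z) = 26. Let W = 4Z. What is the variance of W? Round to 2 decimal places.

416.00

V(4Z) = (4)²·V(Z) = 16·26 = 416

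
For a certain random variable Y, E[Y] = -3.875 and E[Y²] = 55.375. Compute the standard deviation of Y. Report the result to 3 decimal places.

6.353

var(Y) = 55.375 − (-3.875)² = 40.359375
SD(Y) = √40.359375 ≈ 6.353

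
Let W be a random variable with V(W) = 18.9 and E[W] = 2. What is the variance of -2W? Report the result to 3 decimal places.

75.600

V(-2W) = (-2)²·V(W) = 4·18.9 = 75.6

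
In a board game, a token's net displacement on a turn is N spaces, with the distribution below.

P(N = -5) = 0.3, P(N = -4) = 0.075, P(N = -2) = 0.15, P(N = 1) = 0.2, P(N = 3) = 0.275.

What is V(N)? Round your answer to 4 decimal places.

E[N] = (-5)(0.3) + (-4)(0.075) + (-2)(0.15) + (1)(0.2) + (3)(0.275) = -1.075
E[N²] = (-5)²(0.3) + (-4)²(0.075) + (-2)²(0.15) + (1)²(0.2) + (3)²(0.275) = 11.975
V(N) = E[N²] − (E[N])² = 11.975 − (-1.075)² = 10.819375

10.8194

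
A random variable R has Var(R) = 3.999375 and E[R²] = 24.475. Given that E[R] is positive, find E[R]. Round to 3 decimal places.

4.525

(E[R])² = E[R²] − Var(R) = 24.475 − 3.999375 = 20.475625
E[R] = √20.475625 = 4.525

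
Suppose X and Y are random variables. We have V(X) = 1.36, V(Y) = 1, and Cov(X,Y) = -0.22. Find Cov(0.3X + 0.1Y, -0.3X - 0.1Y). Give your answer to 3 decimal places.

-0.119

Cov(0.3X + 0.1Y, -0.3X - 0.1Y) = (0.3)(-0.3)V(X) + (0.1)(-0.1)V(Y) + [(0.3)(-0.1) + (0.1)(-0.3)]Cov(X,Y)
= -0.09·1.36 + -0.01·1 + -0.06·-0.22 = -0.1192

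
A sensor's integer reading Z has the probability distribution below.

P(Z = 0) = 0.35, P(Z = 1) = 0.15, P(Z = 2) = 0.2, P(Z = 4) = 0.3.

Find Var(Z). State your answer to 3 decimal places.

2.688

E[Z] = (0)(0.35) + (1)(0.15) + (2)(0.2) + (4)(0.3) = 1.75
E[Z²] = (0)²(0.35) + (1)²(0.15) + (2)²(0.2) + (4)²(0.3) = 5.75
Var(Z) = E[Z²] − (E[Z])² = 5.75 − (1.75)² = 2.6875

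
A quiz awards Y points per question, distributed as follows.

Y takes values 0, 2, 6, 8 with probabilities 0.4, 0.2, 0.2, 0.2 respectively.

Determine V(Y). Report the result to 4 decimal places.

E[Y] = (0)(0.4) + (2)(0.2) + (6)(0.2) + (8)(0.2) = 3.2
E[Y²] = (0)²(0.4) + (2)²(0.2) + (6)²(0.2) + (8)²(0.2) = 20.8
V(Y) = E[Y²] − (E[Y])² = 20.8 − (3.2)² = 10.56

10.5600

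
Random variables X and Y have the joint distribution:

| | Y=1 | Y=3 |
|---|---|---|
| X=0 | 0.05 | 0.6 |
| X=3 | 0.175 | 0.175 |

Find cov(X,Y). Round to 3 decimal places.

E[X] = 1.05,  E[Y] = 2.55
E[XY] = 2.1
cov(X,Y) = E[XY] − E[X]E[Y] = 2.1 − (1.05)(2.55) = -0.5775

-0.578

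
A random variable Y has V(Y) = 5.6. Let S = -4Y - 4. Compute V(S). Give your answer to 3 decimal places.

V(-4Y - 4) = (-4)²·V(Y) = 16·5.6 = 89.6

89.600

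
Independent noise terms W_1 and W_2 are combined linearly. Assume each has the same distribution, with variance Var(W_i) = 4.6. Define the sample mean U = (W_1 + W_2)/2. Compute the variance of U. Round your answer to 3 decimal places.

By independence, Var(U) = (0.5)²Var(W_1) + (0.5)²Var(W_2)
= (0.5)²·4.6 + (0.5)²·4.6 = 2.3

2.300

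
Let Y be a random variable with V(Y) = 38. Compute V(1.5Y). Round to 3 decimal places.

V(1.5Y) = (1.5)²·V(Y) = 2.25·38 = 85.5

85.500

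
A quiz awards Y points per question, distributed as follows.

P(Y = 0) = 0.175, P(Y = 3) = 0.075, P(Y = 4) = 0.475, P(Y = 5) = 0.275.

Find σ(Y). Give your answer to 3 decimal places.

1.703

E[Y] = (0)(0.175) + (3)(0.075) + (4)(0.475) + (5)(0.275) = 3.5
E[Y²] = (0)²(0.175) + (3)²(0.075) + (4)²(0.475) + (5)²(0.275) = 15.15
var(Y) = E[Y²] − (E[Y])² = 15.15 − (3.5)² = 2.9
σ(Y) = √2.9 ≈ 1.703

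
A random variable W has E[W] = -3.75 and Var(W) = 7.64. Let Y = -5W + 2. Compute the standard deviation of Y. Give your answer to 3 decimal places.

13.820

Var(-5W + 2) = (-5)²·7.64 = 191
sd(Y) = √191 ≈ 13.820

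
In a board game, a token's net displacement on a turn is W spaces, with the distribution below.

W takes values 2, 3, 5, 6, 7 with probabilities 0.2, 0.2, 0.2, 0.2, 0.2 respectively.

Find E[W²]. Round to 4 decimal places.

E[W²] = (2)²(0.2) + (3)²(0.2) + (5)²(0.2) + (6)²(0.2) + (7)²(0.2) = 24.6

24.6000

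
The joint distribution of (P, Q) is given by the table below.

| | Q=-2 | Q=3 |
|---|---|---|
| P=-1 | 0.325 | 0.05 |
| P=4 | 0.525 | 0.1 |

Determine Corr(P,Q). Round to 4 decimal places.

0.0362

E[P] = 2.125,  E[Q] = -1.25
E[PQ] = -2.5
Cov(P,Q) = E[PQ] − E[P]E[Q] = -2.5 − (2.125)(-1.25) = 0.15625
var(P) = 5.859375,  var(Q) = 3.1875
ρ = 0.15625 / √(5.859375·3.1875) ≈ 0.0362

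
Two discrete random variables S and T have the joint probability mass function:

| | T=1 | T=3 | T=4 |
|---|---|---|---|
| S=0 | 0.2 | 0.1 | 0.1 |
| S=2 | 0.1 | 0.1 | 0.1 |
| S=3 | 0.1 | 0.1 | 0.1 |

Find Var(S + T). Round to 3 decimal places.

E[S] = 1.5,  E[T] = 2.5,  E[ST] = 4
Var(S) = 3.9 − (1.5)² = 1.65;  Var(T) = 7.9 − (2.5)² = 1.65
Cov(S,T) = 4 − (1.5)(2.5) = 0.25
Var(S + T) = (1)²·1.65 + (1)²·1.65 + 2·(1)·(1)·0.25 = 3.8

3.800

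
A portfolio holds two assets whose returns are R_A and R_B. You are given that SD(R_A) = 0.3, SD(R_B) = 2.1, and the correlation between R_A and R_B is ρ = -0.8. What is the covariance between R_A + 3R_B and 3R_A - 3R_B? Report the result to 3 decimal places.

var(R_A) = (0.3)² = 0.09;  var(R_B) = (2.1)² = 4.41
Cov(R_A,R_B) = ρ·SD(R_A)·SD(R_B) = -0.8·0.3·2.1 = -0.504
Cov(R_A + 3R_B, 3R_A - 3R_B) = (1)(3)var(R_A) + (3)(-3)var(R_B) + [(1)(-3) + (3)(3)]Cov(R_A,R_B)
= 3·0.09 + -9·4.41 + 6·-0.504 = -42.444

-42.444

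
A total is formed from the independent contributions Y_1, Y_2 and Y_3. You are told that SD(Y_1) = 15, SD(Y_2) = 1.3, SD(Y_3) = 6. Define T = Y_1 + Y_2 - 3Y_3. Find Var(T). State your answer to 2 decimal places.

550.69

Var(Y_1) = 225, Var(Y_2) = 1.69, Var(Y_3) = 36
By independence, Var(T) = (1)²Var(Y_1) + (1)²Var(Y_2) + (-3)²Var(Y_3)
= (1)²·225 + (1)²·1.69 + (-3)²·36 = 550.69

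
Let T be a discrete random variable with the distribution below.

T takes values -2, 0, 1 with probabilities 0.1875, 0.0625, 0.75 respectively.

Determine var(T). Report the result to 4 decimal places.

E[T] = (-2)(0.1875) + (0)(0.0625) + (1)(0.75) = 0.375
E[T²] = (-2)²(0.1875) + (0)²(0.0625) + (1)²(0.75) = 1.5
var(T) = E[T²] − (E[T])² = 1.5 − (0.375)² = 1.359375

1.3594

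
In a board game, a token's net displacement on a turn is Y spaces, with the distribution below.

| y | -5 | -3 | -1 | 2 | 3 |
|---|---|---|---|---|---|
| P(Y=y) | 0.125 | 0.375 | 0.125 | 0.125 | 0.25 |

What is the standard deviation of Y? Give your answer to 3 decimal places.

2.934

E[Y] = (-5)(0.125) + (-3)(0.375) + (-1)(0.125) + (2)(0.125) + (3)(0.25) = -0.875
E[Y²] = (-5)²(0.125) + (-3)²(0.375) + (-1)²(0.125) + (2)²(0.125) + (3)²(0.25) = 9.375
var(Y) = E[Y²] − (E[Y])² = 9.375 − (-0.875)² = 8.609375
SD(Y) = √8.609375 ≈ 2.934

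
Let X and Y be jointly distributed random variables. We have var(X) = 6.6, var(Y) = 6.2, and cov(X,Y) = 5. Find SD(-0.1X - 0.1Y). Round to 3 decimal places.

var(-0.1X - 0.1Y) = (-0.1)²·var(X) + (-0.1)²·var(Y) + 2·(-0.1)·(-0.1)·cov(X,Y)
= 0.01·6.6 + 0.01·6.2 + 0.02·5 = 0.228
SD(-0.1X - 0.1Y) = √0.228 ≈ 0.477

0.477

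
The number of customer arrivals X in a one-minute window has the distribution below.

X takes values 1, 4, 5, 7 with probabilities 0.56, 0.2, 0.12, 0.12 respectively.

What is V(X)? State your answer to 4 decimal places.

E[X] = (1)(0.56) + (4)(0.2) + (5)(0.12) + (7)(0.12) = 2.8
E[X²] = (1)²(0.56) + (4)²(0.2) + (5)²(0.12) + (7)²(0.12) = 12.64
V(X) = E[X²] − (E[X])² = 12.64 − (2.8)² = 4.8

4.8000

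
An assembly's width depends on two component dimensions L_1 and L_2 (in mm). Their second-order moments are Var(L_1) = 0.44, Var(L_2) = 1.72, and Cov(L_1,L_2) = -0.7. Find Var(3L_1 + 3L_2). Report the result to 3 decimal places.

Var(3L_1 + 3L_2) = (3)²·Var(L_1) + (3)²·Var(L_2) + 2·(3)·(3)·Cov(L_1,L_2)
= 9·0.44 + 9·1.72 + 18·-0.7 = 6.84

6.840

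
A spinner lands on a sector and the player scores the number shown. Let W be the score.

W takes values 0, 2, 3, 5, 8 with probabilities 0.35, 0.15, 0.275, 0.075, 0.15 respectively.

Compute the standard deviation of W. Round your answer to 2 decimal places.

2.69

E[W] = (0)(0.35) + (2)(0.15) + (3)(0.275) + (5)(0.075) + (8)(0.15) = 2.7
E[W²] = (0)²(0.35) + (2)²(0.15) + (3)²(0.275) + (5)²(0.075) + (8)²(0.15) = 14.55
var(W) = E[W²] − (E[W])² = 14.55 − (2.7)² = 7.26
σ(W) = √7.26 ≈ 2.69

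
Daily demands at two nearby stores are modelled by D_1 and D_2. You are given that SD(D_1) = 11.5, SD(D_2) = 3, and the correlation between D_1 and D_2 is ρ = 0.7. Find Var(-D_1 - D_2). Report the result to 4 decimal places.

189.5500

Var(D_1) = (11.5)² = 132.25;  Var(D_2) = (3)² = 9
Cov(D_1,D_2) = ρ·SD(D_1)·SD(D_2) = 0.7·11.5·3 = 24.15
Var(-D_1 - D_2) = (-1)²·Var(D_1) + (-1)²·Var(D_2) + 2·(-1)·(-1)·Cov(D_1,D_2)
= 1·132.25 + 1·9 + 2·24.15 = 189.55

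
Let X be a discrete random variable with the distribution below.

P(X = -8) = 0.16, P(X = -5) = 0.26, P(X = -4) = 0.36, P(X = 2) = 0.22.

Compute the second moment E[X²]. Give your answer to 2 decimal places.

E[X²] = (-8)²(0.16) + (-5)²(0.26) + (-4)²(0.36) + (2)²(0.22) = 23.38

23.38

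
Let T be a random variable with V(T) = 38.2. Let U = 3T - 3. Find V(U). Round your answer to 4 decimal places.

343.8000

V(3T - 3) = (3)²·V(T) = 9·38.2 = 343.8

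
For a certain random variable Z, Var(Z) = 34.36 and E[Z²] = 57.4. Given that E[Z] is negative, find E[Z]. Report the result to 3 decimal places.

(E[Z])² = E[Z²] − Var(Z) = 57.4 − 34.36 = 23.04
E[Z] = −√23.04 = -4.8

-4.800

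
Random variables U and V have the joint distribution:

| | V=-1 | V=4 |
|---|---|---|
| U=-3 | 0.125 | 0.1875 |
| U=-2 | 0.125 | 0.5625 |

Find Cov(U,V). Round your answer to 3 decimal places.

E[U] = -2.3125,  E[V] = 2.75
E[UV] = -6.125
Cov(U,V) = E[UV] − E[U]E[V] = -6.125 − (-2.3125)(2.75) = 0.234375

0.234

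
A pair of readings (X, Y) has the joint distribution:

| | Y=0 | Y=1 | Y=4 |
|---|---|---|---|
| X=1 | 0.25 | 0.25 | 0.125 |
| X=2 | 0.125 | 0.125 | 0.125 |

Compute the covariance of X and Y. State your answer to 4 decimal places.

0.1094

E[X] = 1.375,  E[Y] = 1.375
E[XY] = 2
Cov(X,Y) = E[XY] − E[X]E[Y] = 2 − (1.375)(1.375) = 0.109375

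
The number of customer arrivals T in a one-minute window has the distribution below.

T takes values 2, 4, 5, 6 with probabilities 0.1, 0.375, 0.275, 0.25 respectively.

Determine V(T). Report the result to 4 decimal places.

E[T] = (2)(0.1) + (4)(0.375) + (5)(0.275) + (6)(0.25) = 4.575
E[T²] = (2)²(0.1) + (4)²(0.375) + (5)²(0.275) + (6)²(0.25) = 22.275
V(T) = E[T²] − (E[T])² = 22.275 − (4.575)² = 1.344375

1.3444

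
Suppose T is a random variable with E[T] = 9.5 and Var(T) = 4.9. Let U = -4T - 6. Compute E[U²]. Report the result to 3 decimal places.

2014.400

E[-4T - 6] = -4·9.5 − 6 = -44
Var(-4T - 6) = (-4)²·4.9 = 78.4
E[U²] = Var(U) + (E[U])² = 78.4 + (-44)² = 2014.4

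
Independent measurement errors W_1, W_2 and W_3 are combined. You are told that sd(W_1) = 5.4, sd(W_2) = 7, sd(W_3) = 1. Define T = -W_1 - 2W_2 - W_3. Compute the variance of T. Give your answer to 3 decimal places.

226.160

var(W_1) = 29.16, var(W_2) = 49, var(W_3) = 1
By independence, var(T) = (-1)²var(W_1) + (-2)²var(W_2) + (-1)²var(W_3)
= (-1)²·29.16 + (-2)²·49 + (-1)²·1 = 226.16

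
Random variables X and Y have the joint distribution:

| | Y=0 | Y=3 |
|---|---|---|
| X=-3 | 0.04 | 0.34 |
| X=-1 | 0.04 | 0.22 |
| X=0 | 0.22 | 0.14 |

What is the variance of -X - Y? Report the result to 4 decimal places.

2.0500

E[X] = -1.4,  E[Y] = 2.1,  E[XY] = -3.72
Var(X) = 3.68 − (-1.4)² = 1.72;  Var(Y) = 6.3 − (2.1)² = 1.89
Cov(X,Y) = -3.72 − (-1.4)(2.1) = -0.78
Var(-X - Y) = (-1)²·1.72 + (-1)²·1.89 + 2·(-1)·(-1)·-0.78 = 2.05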